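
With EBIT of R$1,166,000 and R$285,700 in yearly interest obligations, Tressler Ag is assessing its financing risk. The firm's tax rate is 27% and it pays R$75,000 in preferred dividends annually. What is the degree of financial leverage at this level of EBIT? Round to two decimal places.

1.50

Annual interest charges come to R$285,700.00.
Pre-tax preferred-dividend burden = R$75,000 ÷ (1 − 0.27) = R$102,739.73.
DFL = EBIT ÷ [EBIT − I − D_p/(1−t)] = R$1,166,000 ÷ [R$1,166,000 − R$285,700.00 − R$102,739.73] = R$1,166,000 ÷ R$777,560.27 = 1.4996.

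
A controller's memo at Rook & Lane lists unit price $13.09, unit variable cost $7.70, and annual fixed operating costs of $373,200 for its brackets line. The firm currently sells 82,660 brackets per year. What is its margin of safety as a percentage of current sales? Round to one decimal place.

Unit CM = price − variable cost = $13.09 − $7.70 = $5.39. Break-even units = $373,200 ÷ $5.39 = 69,239.33; break-even revenue = 69,239.33 × $13.09 = $906,342.86.
Current sales = 82,660 × $13.09 = $1,082,019.40.
Margin of safety = ($1,082,019.40 − $906,342.86) ÷ $1,082,019.40 = 16.2%.

16.2%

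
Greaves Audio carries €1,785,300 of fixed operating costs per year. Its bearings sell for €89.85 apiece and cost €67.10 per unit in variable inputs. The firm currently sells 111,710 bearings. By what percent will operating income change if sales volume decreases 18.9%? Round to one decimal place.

Total contribution margin = 111,710 × €22.75 = €2,541,402.50.
Operating income = contribution − fixed costs = €2,541,402.50 − €1,785,300 = €756,102.50.
Degree of operating leverage = €2,541,402.50 / €756,102.50 = 3.3612.
%ΔEBIT = DOL × %ΔSales = 3.3612 × -18.9% = -63.5%.

-63.5%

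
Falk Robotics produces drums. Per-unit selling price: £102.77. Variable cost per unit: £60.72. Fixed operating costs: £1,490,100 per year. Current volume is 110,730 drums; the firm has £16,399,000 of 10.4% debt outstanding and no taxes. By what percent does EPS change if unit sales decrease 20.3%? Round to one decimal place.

-64.7%

Contribution at this volume is 110,730 × £42.05 = £4,656,196.50.
EBIT = £4,656,196.50 − £1,490,100 = £3,166,096.50.
After interest of £1,705,496.00, pre-tax earnings = £1,460,600.50.
DCL = total CM / (EBIT − I) = £4,656,196.50 / £1,460,600.50 = 3.1879.
%ΔEPS = DCL × %ΔSales = 3.1879 × -20.3% = -64.7%.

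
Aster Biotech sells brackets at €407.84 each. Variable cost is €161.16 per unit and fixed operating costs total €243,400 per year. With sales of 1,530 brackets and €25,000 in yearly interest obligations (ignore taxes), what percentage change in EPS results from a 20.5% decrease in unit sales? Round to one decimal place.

-71.0%

At 1,530 units, contribution = 1,530 × €246.68 = €377,420.40.
Subtracting fixed costs: EBIT = €377,420.40 − €243,400 = €134,020.40.
Interest = €25,000.00, so EBIT − I = €109,020.40.
DCL = total CM / (EBIT − I) = €377,420.40 / €109,020.40 = 3.4619.
EPS therefore changes by 3.4619 × (-20.5%) = -71.0%.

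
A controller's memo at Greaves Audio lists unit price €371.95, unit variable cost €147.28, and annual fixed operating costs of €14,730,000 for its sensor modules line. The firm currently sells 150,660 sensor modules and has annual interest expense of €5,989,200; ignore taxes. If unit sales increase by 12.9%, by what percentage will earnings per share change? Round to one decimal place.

+33.3%

Contribution at this volume is 150,660 × €224.67 = €33,848,782.20.
EBIT = €33,848,782.20 − €14,730,000 = €19,118,782.20.
Interest = €5,989,200.00, so EBIT − I = €13,129,582.20.
DCL = total CM / (EBIT − I) = €33,848,782.20 / €13,129,582.20 = 2.5781.
%ΔEPS = DCL × %ΔSales = 2.5781 × +12.9% = +33.3%.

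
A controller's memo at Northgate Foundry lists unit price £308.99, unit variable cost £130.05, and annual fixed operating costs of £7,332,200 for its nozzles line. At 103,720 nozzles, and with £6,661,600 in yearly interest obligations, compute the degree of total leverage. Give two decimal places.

Contribution at this volume is 103,720 × £178.94 = £18,559,656.80.
Operating income = contribution − fixed costs = £18,559,656.80 − £7,332,200 = £11,227,456.80. Interest = £6,661,600.00, so EBIT − I = £4,565,856.80.
Degree of total leverage = total CM / (EBIT − interest) = £18,559,656.80 / £4,565,856.80 = 4.0649.

4.06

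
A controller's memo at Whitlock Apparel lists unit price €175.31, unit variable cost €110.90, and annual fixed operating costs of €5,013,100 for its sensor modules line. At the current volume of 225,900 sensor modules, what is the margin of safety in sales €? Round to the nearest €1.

Each unit contributes €175.31 − €110.90 = €64.41. Break-even units = €5,013,100 ÷ €64.41 = 77,831.08; break-even revenue = 77,831.08 × €175.31 = €13,644,567.01.
Actual sales revenue = 225,900 × €175.31 = €39,602,529.00.
Margin of safety = €39,602,529.00 − €13,644,567.01 = €25,957,962.

€25,957,962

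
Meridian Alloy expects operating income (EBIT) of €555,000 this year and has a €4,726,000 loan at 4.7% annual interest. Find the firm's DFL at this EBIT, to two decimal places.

Interest = €222,122.00.
Degree of financial leverage = EBIT / (EBIT − interest) = €555,000 / €332,878.00 = 1.6673.

1.67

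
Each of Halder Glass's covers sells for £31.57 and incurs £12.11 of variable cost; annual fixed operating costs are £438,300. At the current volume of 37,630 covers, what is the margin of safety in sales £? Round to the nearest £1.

Contribution margin per unit = £31.57 − £12.11 = £19.46. Break-even units = £438,300 ÷ £19.46 = 22,523.12; break-even revenue = 22,523.12 × £31.57 = £711,055.04.
Actual sales revenue = 37,630 × £31.57 = £1,187,979.10.
Margin of safety = £1,187,979.10 − £711,055.04 = £476,924.

£476,924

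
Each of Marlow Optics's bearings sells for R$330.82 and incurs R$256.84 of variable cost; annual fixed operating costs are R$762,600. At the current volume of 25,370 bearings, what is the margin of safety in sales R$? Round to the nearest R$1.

Unit CM = price − variable cost = R$330.82 − R$256.84 = R$73.98. Break-even units = R$762,600 ÷ R$73.98 = 10,308.19; break-even revenue = 10,308.19 × R$330.82 = R$3,410,155.88.
Current sales = 25,370 × R$330.82 = R$8,392,903.40.
Margin of safety = R$8,392,903.40 − R$3,410,155.88 = R$4,982,748.

R$4,982,748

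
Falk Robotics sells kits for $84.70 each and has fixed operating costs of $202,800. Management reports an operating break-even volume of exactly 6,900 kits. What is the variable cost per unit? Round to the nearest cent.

$55.31

Contribution per unit must be FC / Q = $202,800 / 6,900 = $29.3913.
Hence VC = price − CM = $84.70 − $29.3913 = $55.31.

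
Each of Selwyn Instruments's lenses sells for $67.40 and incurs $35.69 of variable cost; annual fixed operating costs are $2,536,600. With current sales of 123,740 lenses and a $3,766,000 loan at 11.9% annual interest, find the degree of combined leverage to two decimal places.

4.18

Contribution at this volume is 123,740 × $31.71 = $3,923,795.40.
Operating income = contribution − fixed costs = $3,923,795.40 − $2,536,600 = $1,387,195.40. Interest = $448,154.00.
DOL = $3,923,795.40 ÷ $1,387,195.40 = 2.8286; DFL = $1,387,195.40 ÷ $939,041.40 = 1.4772.
Combined leverage = 2.8286 × 1.4772 = 4.1784.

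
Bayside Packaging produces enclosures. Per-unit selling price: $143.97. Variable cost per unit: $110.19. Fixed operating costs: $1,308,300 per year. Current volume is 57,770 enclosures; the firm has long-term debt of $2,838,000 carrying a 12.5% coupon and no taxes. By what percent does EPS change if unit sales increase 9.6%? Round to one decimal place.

+65.0%

At 57,770 units, contribution = 57,770 × $33.78 = $1,951,470.60.
Subtracting fixed costs: EBIT = $1,951,470.60 − $1,308,300 = $643,170.60.
After interest of $354,750.00, pre-tax earnings = $288,420.60.
Degree of combined leverage = contribution ÷ (EBIT − I) = $1,951,470.60 ÷ $288,420.60 = 6.7661.
EPS therefore changes by 6.7661 × (+9.6%) = +65.0%.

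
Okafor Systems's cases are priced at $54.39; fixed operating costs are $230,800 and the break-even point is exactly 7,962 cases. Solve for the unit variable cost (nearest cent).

At break-even, FC = Q × (P − VC), so P − VC = $230,800 ÷ 7,962 = $28.9877.
Hence VC = price − CM = $54.39 − $28.9877 = $25.40.

$25.40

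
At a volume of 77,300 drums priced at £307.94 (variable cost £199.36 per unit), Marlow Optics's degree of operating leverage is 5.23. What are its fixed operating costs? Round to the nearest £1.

£6,788,409

Contribution at this volume is 77,300 × £108.58 = £8,393,234.00.
DOL = contribution / EBIT, so EBIT = £8,393,234.00 / 5.23 = £1,604,824.86.
And FC = contribution − EBIT = £8,393,234.00 − £1,604,824.86 = £6,788,409.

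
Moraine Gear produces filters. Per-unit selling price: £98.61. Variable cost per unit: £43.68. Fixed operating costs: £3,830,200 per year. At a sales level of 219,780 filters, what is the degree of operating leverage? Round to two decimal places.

Contribution at this volume is 219,780 × £54.93 = £12,072,515.40.
Subtracting fixed costs: EBIT = £12,072,515.40 − £3,830,200 = £8,242,315.40.
Degree of operating leverage = £12,072,515.40 / £8,242,315.40 = 1.4647.

1.46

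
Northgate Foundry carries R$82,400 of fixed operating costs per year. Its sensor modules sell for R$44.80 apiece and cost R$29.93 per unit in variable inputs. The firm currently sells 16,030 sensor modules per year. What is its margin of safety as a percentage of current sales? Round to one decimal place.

Unit CM = price − variable cost = R$44.80 − R$29.93 = R$14.87. Break-even units = R$82,400 ÷ R$14.87 = 5,541.36; break-even revenue = 5,541.36 × R$44.80 = R$248,252.86.
Actual sales revenue = 16,030 × R$44.80 = R$718,144.00.
Margin of safety = (R$718,144.00 − R$248,252.86) ÷ R$718,144.00 = 65.4%.

65.4%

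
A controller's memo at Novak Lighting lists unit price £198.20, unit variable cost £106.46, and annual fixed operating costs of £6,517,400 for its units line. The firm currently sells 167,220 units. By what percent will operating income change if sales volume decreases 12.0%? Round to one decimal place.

-20.9%

Total contribution margin = 167,220 × £91.74 = £15,340,762.80.
Subtracting fixed costs: EBIT = £15,340,762.80 − £6,517,400 = £8,823,362.80.
DOL = contribution ÷ EBIT = £15,340,762.80 ÷ £8,823,362.80 = 1.7387.
So EBIT moves 1.7387 × (-12.0%) = -20.9%.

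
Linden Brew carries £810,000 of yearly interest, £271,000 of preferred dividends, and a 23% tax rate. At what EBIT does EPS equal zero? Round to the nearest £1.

Preferred dividends are paid after tax, so their pre-tax equivalent is £271,000 ÷ (1 − 0.23) = £351,948.05.
Financial break-even EBIT = interest + D_p ÷ (1 − t) = £810,000 + £351,948.05 = £1,161,948.05.

£1,161,948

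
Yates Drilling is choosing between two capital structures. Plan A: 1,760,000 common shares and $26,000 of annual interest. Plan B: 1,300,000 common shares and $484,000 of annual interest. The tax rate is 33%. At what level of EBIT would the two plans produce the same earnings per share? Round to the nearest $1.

$1,778,348

At indifference, (EBIT − 26,000)(1 − t)/1,760,000 = (EBIT − 484,000)(1 − t)/1,300,000.
The (1 − t) factor cancels: (EBIT − 26,000) × 1,300,000 = (EBIT − 484,000) × 1,760,000.
EBIT × (1,760,000 − 1,300,000) = 484,000 × 1,760,000 − 26,000 × 1,300,000 = 818,040,000,000, so EBIT = 818,040,000,000 ÷ 460,000 = 1,778,347.83.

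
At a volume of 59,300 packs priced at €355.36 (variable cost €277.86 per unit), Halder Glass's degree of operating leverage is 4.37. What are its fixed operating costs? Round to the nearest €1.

€3,544,091

At 59,300 units, contribution = 59,300 × €77.50 = €4,595,750.00.
DOL = contribution / EBIT, so EBIT = €4,595,750.00 / 4.37 = €1,051,659.04.
Fixed costs = CM − EBIT = €4,595,750.00 − €1,051,659.04 = €3,544,091.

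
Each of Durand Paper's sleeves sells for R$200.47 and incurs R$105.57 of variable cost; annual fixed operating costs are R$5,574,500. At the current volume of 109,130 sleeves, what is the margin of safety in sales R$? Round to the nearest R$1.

Unit CM = price − variable cost = R$200.47 − R$105.57 = R$94.90. Break-even units = R$5,574,500 ÷ R$94.90 = 58,740.78; break-even revenue = 58,740.78 × R$200.47 = R$11,775,764.12.
Actual sales revenue = 109,130 × R$200.47 = R$21,877,291.10.
Margin of safety = R$21,877,291.10 − R$11,775,764.12 = R$10,101,527.

R$10,101,527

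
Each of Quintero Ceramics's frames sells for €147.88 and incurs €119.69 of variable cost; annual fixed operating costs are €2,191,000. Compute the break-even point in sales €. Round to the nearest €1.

€11,493,618

CM per unit = €147.88 − €119.69 = €28.19; CM ratio = €28.19 / €147.88 = 0.1906.
Break-even revenue = fixed costs × price ÷ CM = €2,191,000 × €147.88 ÷ €28.19 = €11,493,618.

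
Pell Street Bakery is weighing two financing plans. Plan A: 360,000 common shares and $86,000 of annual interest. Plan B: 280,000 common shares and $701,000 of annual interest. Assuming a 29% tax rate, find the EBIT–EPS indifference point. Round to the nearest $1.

$2,853,500

At indifference, (EBIT − 86,000)(1 − t)/360,000 = (EBIT − 701,000)(1 − t)/280,000.
The (1 − t) factor cancels: (EBIT − 86,000) × 280,000 = (EBIT − 701,000) × 360,000.
Solving, EBIT = (701,000·360,000 − 86,000·280,000) / (360,000 − 280,000) = 228,280,000,000 / 80,000 = 2,853,500.00.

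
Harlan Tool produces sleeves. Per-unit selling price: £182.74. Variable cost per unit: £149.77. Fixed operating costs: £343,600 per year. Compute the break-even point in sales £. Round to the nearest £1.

£1,904,442

CM per unit = £182.74 − £149.77 = £32.97; CM ratio = £32.97 / £182.74 = 0.1804.
Break-even sales = FC ÷ CM ratio = £343,600 × £182.74 / £32.97 = £1,904,442.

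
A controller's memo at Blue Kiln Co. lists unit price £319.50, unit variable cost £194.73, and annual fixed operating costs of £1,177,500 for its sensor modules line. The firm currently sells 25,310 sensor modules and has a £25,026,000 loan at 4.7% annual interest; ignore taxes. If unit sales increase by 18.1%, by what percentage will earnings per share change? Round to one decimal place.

+71.1%

Total contribution margin = 25,310 × £124.77 = £3,157,928.70.
Subtracting fixed costs: EBIT = £3,157,928.70 − £1,177,500 = £1,980,428.70.
After interest of £1,176,222.00, pre-tax earnings = £804,206.70.
DCL = total CM / (EBIT − I) = £3,157,928.70 / £804,206.70 = 3.9268.
%ΔEPS = DCL × %ΔSales = 3.9268 × +18.1% = +71.1%.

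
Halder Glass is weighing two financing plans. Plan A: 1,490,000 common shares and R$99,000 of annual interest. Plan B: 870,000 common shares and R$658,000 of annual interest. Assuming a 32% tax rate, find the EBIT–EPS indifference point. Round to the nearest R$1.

Set EPS_A = EPS_B: (EBIT − R$99,000)(1 − 0.32) ÷ 1,490,000 = (EBIT − R$658,000)(1 − 0.32) ÷ 870,000.
The (1 − t) factor cancels: (EBIT − 99,000) × 870,000 = (EBIT − 658,000) × 1,490,000.
EBIT × (1,490,000 − 870,000) = 658,000 × 1,490,000 − 99,000 × 870,000 = 894,290,000,000, so EBIT = 894,290,000,000 ÷ 620,000 = 1,442,403.23.

R$1,442,403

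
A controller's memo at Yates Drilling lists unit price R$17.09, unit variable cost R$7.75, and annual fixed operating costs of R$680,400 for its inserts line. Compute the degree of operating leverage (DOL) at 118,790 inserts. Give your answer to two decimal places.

2.59

Total contribution margin = 118,790 × R$9.34 = R$1,109,498.60.
Operating income = contribution − fixed costs = R$1,109,498.60 − R$680,400 = R$429,098.60.
So DOL = total CM / EBIT = R$1,109,498.60 / R$429,098.60 = 2.5856.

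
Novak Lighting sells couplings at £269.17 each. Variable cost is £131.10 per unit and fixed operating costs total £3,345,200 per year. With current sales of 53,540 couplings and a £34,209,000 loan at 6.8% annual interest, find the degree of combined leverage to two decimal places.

4.30

At 53,540 units, contribution = 53,540 × £138.07 = £7,392,267.80.
Operating income = contribution − fixed costs = £7,392,267.80 − £3,345,200 = £4,047,067.80. Interest = £2,326,212.00.
DOL = £7,392,267.80 ÷ £4,047,067.80 = 1.8266; DFL = £4,047,067.80 ÷ £1,720,855.80 = 2.3518.
Combined leverage = 1.8266 × 2.3518 = 4.2958.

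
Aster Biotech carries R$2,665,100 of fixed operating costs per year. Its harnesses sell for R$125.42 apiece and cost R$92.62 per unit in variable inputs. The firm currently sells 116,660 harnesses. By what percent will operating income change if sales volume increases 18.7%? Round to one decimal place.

+61.6%

Total contribution margin = 116,660 × R$32.80 = R$3,826,448.00.
Operating income = contribution − fixed costs = R$3,826,448.00 − R$2,665,100 = R$1,161,348.00.
So DOL = total CM / EBIT = R$3,826,448.00 / R$1,161,348.00 = 3.2948.
Operating income changes by 3.2948 × +18.7% = +61.6%.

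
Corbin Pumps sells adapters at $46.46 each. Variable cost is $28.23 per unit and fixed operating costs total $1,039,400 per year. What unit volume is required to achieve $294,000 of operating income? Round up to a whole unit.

Contribution margin per unit = $46.46 − $28.23 = $18.23.
Required volume = (fixed costs + target profit) ÷ CM = ($1,039,400 + $294,000) ÷ $18.23 = 73,143.17, so 73,144 adapters.

73,144 adapters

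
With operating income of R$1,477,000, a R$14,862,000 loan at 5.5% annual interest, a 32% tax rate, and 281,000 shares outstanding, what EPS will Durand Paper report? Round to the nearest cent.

R$1.60

Interest = R$817,410.00, so EBT = R$1,477,000 − R$817,410.00 = R$659,590.00.
After tax at 32%: net income = R$659,590.00 × 0.68 = R$448,521.20.
EPS = R$448,521.20 ÷ 281,000 = R$1.60.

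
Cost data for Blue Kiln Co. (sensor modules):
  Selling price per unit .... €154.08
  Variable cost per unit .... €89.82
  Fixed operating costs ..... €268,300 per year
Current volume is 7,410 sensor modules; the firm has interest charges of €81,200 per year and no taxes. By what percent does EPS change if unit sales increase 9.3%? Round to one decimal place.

At 7,410 units, contribution = 7,410 × €64.26 = €476,166.60.
Subtracting fixed costs: EBIT = €476,166.60 − €268,300 = €207,866.60.
Interest = €81,200.00, so EBIT − I = €126,666.60.
DCL = total CM / (EBIT − I) = €476,166.60 / €126,666.60 = 3.7592.
%ΔEPS = DCL × %ΔSales = 3.7592 × +9.3% = +35.0%.

+35.0%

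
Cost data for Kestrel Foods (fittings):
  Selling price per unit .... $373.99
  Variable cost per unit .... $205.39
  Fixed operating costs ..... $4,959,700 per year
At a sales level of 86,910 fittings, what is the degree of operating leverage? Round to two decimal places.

Total contribution margin = 86,910 × $168.60 = $14,653,026.00.
Operating income = contribution − fixed costs = $14,653,026.00 − $4,959,700 = $9,693,326.00.
Degree of operating leverage = $14,653,026.00 / $9,693,326.00 = 1.5117.

1.51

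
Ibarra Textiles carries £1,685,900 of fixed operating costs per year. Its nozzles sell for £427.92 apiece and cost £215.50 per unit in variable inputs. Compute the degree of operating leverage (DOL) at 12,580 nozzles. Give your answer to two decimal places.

At 12,580 units, contribution = 12,580 × £212.42 = £2,672,243.60.
Operating income = contribution − fixed costs = £2,672,243.60 − £1,685,900 = £986,343.60.
Degree of operating leverage = £2,672,243.60 / £986,343.60 = 2.7092.

2.71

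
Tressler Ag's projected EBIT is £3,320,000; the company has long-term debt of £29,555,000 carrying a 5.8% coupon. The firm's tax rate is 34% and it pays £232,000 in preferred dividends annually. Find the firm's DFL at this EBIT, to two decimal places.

2.65

Annual interest charges come to £1,714,190.00.
Preferred dividends grossed up pre-tax: £232,000 / (1 − 0.34) = £351,515.15.
DFL = EBIT ÷ [EBIT − I − D_p/(1−t)] = £3,320,000 ÷ [£3,320,000 − £1,714,190.00 − £351,515.15] = £3,320,000 ÷ £1,254,294.85 = 2.6469.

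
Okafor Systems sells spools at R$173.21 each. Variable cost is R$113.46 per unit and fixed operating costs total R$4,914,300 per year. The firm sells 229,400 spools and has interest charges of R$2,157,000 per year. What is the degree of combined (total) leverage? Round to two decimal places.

2.07

Contribution at this volume is 229,400 × R$59.75 = R$13,706,650.00.
Subtracting fixed costs: EBIT = R$13,706,650.00 − R$4,914,300 = R$8,792,350.00. Interest = R$2,157,000.00.
DOL = R$13,706,650.00 ÷ R$8,792,350.00 = 1.5589; DFL = R$8,792,350.00 ÷ R$6,635,350.00 = 1.3251.
Combined leverage = 1.5589 × 1.3251 = 2.0657.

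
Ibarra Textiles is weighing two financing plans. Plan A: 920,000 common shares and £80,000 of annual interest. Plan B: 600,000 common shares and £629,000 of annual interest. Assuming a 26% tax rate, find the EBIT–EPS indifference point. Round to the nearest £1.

Set EPS_A = EPS_B: (EBIT − £80,000)(1 − 0.26) ÷ 920,000 = (EBIT − £629,000)(1 − 0.26) ÷ 600,000.
Cancelling (1 − t) and cross-multiplying: 600,000·(EBIT − 80,000) = 920,000·(EBIT − 629,000).
Solving, EBIT = (629,000·920,000 − 80,000·600,000) / (920,000 − 600,000) = 530,680,000,000 / 320,000 = 1,658,375.00.

£1,658,375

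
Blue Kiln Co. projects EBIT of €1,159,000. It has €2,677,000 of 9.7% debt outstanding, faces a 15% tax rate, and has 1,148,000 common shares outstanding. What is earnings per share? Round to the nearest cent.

€0.67

Interest = €259,669.00, so EBT = €1,159,000 − €259,669.00 = €899,331.00.
Net income = €899,331.00 × (1 − 0.15) = €764,431.35.
Per share: €764,431.35 / 1,148,000 shares = €0.67.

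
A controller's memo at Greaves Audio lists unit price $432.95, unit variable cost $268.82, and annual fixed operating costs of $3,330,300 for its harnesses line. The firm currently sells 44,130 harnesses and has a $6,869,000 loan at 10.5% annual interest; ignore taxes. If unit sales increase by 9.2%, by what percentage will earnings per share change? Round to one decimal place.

+20.9%

At 44,130 units, contribution = 44,130 × $164.13 = $7,243,056.90.
Operating income = contribution − fixed costs = $7,243,056.90 − $3,330,300 = $3,912,756.90.
After interest of $721,245.00, pre-tax earnings = $3,191,511.90.
Degree of combined leverage = contribution ÷ (EBIT − I) = $7,243,056.90 ÷ $3,191,511.90 = 2.2695.
%ΔEPS = DCL × %ΔSales = 2.2695 × +9.2% = +20.9%.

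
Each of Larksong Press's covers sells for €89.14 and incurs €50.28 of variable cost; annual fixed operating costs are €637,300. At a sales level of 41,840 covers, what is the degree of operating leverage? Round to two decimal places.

1.64

Contribution at this volume is 41,840 × €38.86 = €1,625,902.40.
Operating income = contribution − fixed costs = €1,625,902.40 − €637,300 = €988,602.40.
So DOL = total CM / EBIT = €1,625,902.40 / €988,602.40 = 1.6446.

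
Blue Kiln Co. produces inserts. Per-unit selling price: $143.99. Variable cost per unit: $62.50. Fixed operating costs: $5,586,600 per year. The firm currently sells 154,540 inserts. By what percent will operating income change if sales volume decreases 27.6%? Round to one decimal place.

-49.6%

Total contribution margin = 154,540 × $81.49 = $12,593,464.60.
EBIT = $12,593,464.60 − $5,586,600 = $7,006,864.60.
DOL = contribution ÷ EBIT = $12,593,464.60 ÷ $7,006,864.60 = 1.7973.
So EBIT moves 1.7973 × (-27.6%) = -49.6%.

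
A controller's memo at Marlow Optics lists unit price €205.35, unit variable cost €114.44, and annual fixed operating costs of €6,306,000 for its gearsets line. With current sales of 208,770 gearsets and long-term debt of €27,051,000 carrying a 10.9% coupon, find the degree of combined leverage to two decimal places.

Contribution at this volume is 208,770 × €90.91 = €18,979,280.70.
Operating income = contribution − fixed costs = €18,979,280.70 − €6,306,000 = €12,673,280.70. Interest = €2,948,559.00, so EBIT − I = €9,724,721.70.
DCL = contribution ÷ (EBIT − I) = €18,979,280.70 ÷ €9,724,721.70 = 1.9517.

1.95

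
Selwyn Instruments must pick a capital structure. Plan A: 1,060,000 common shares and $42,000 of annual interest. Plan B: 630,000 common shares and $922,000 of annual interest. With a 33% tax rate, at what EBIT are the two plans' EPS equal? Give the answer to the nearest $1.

$2,211,302

At indifference, (EBIT − 42,000)(1 − t)/1,060,000 = (EBIT − 922,000)(1 − t)/630,000.
The (1 − t) factor cancels: (EBIT − 42,000) × 630,000 = (EBIT − 922,000) × 1,060,000.
EBIT × (1,060,000 − 630,000) = 922,000 × 1,060,000 − 42,000 × 630,000 = 950,860,000,000, so EBIT = 950,860,000,000 ÷ 430,000 = 2,211,302.33.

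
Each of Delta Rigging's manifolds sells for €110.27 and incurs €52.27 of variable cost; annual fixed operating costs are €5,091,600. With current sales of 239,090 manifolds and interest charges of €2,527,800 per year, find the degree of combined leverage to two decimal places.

2.22

At 239,090 units, contribution = 239,090 × €58.00 = €13,867,220.00.
EBIT = €13,867,220.00 − €5,091,600 = €8,775,620.00. Interest = €2,527,800.00.
DOL = €13,867,220.00 ÷ €8,775,620.00 = 1.5802; DFL = €8,775,620.00 ÷ €6,247,820.00 = 1.4046.
Combined leverage = 1.5802 × 1.4046 = 2.2195.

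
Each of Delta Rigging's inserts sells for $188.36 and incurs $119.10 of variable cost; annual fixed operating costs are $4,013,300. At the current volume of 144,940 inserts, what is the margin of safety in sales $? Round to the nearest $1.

$16,386,299

Each unit contributes $188.36 − $119.10 = $69.26. Break-even units = $4,013,300 ÷ $69.26 = 57,945.42; break-even revenue = 57,945.42 × $188.36 = $10,914,599.88.
Current sales = 144,940 × $188.36 = $27,300,898.40.
Margin of safety = $27,300,898.40 − $10,914,599.88 = $16,386,299.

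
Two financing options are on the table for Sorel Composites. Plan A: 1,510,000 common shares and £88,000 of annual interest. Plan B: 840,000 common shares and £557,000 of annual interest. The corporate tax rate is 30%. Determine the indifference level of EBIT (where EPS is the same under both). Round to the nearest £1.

At indifference, (EBIT − 88,000)(1 − t)/1,510,000 = (EBIT − 557,000)(1 − t)/840,000.
The (1 − t) factor cancels: (EBIT − 88,000) × 840,000 = (EBIT − 557,000) × 1,510,000.
Solving, EBIT = (557,000·1,510,000 − 88,000·840,000) / (1,510,000 − 840,000) = 767,150,000,000 / 670,000 = 1,145,000.00.

£1,145,000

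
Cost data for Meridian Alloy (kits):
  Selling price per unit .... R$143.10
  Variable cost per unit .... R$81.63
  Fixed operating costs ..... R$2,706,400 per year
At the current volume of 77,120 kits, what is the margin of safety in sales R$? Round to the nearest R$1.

Each unit contributes R$143.10 − R$81.63 = R$61.47. Break-even units = R$2,706,400 ÷ R$61.47 = 44,027.98; break-even revenue = 44,027.98 × R$143.10 = R$6,300,404.10.
Actual sales revenue = 77,120 × R$143.10 = R$11,035,872.00.
Margin of safety = R$11,035,872.00 − R$6,300,404.10 = R$4,735,468.

R$4,735,468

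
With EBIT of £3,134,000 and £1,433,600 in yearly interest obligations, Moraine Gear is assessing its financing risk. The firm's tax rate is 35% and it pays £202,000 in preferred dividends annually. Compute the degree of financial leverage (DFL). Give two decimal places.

Interest = £1,433,600.00.
Pre-tax preferred-dividend burden = £202,000 ÷ (1 − 0.35) = £310,769.23.
DFL = EBIT ÷ [EBIT − I − D_p/(1−t)] = £3,134,000 ÷ [£3,134,000 − £1,433,600.00 − £310,769.23] = £3,134,000 ÷ £1,389,630.77 = 2.2553.

2.26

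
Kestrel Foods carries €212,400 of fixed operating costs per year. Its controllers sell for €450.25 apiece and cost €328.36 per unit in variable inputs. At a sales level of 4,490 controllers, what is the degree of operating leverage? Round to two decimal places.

1.63

Contribution at this volume is 4,490 × €121.89 = €547,286.10.
EBIT = €547,286.10 − €212,400 = €334,886.10.
Degree of operating leverage = €547,286.10 / €334,886.10 = 1.6342.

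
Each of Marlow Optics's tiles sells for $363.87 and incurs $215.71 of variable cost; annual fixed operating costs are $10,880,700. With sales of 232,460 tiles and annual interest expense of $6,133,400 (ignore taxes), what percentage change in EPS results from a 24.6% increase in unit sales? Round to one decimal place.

At 232,460 units, contribution = 232,460 × $148.16 = $34,441,273.60.
Operating income = contribution − fixed costs = $34,441,273.60 − $10,880,700 = $23,560,573.60.
After interest of $6,133,400.00, pre-tax earnings = $17,427,173.60.
DCL = total CM / (EBIT − I) = $34,441,273.60 / $17,427,173.60 = 1.9763.
%ΔEPS = DCL × %ΔSales = 1.9763 × +24.6% = +48.6%.

+48.6%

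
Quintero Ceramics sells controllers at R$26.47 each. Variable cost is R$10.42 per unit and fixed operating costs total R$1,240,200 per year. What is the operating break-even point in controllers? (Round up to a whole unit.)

Each unit contributes R$26.47 − R$10.42 = R$16.05.
Break-even Q = R$1,240,200 / R$16.05 = 77,271.03 → 77,272 controllers.

77,272 controllers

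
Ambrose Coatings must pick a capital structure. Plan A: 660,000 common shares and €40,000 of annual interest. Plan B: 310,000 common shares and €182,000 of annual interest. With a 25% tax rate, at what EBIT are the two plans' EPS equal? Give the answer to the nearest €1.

€307,771

At indifference, (EBIT − 40,000)(1 − t)/660,000 = (EBIT − 182,000)(1 − t)/310,000.
The (1 − t) factor cancels: (EBIT − 40,000) × 310,000 = (EBIT − 182,000) × 660,000.
Solving, EBIT = (182,000·660,000 − 40,000·310,000) / (660,000 − 310,000) = 107,720,000,000 / 350,000 = 307,771.43.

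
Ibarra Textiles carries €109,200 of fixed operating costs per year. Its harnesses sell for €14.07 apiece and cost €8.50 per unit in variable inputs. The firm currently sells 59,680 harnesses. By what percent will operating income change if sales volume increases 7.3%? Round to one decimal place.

At 59,680 units, contribution = 59,680 × €5.57 = €332,417.60.
Operating income = contribution − fixed costs = €332,417.60 − €109,200 = €223,217.60.
DOL = contribution ÷ EBIT = €332,417.60 ÷ €223,217.60 = 1.4892.
Operating income changes by 1.4892 × +7.3% = +10.9%.

+10.9%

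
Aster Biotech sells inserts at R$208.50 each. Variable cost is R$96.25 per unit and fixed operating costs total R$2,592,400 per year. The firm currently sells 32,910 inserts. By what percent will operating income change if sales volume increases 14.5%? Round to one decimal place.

At 32,910 units, contribution = 32,910 × R$112.25 = R$3,694,147.50.
Subtracting fixed costs: EBIT = R$3,694,147.50 − R$2,592,400 = R$1,101,747.50.
DOL = contribution ÷ EBIT = R$3,694,147.50 ÷ R$1,101,747.50 = 3.3530.
%ΔEBIT = DOL × %ΔSales = 3.3530 × +14.5% = +48.6%.

+48.6%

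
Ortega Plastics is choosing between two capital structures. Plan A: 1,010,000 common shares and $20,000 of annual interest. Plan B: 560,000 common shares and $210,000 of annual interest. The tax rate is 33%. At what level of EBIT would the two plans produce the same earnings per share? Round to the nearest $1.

At indifference, (EBIT − 20,000)(1 − t)/1,010,000 = (EBIT − 210,000)(1 − t)/560,000.
The (1 − t) factor cancels: (EBIT − 20,000) × 560,000 = (EBIT − 210,000) × 1,010,000.
EBIT × (1,010,000 − 560,000) = 210,000 × 1,010,000 − 20,000 × 560,000 = 200,900,000,000, so EBIT = 200,900,000,000 ÷ 450,000 = 446,444.44.

$446,444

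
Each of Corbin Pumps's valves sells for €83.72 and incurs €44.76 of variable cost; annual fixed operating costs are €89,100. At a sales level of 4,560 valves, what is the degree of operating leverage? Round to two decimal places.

2.01

At 4,560 units, contribution = 4,560 × €38.96 = €177,657.60.
Subtracting fixed costs: EBIT = €177,657.60 − €89,100 = €88,557.60.
DOL = contribution ÷ EBIT = €177,657.60 ÷ €88,557.60 = 2.0061.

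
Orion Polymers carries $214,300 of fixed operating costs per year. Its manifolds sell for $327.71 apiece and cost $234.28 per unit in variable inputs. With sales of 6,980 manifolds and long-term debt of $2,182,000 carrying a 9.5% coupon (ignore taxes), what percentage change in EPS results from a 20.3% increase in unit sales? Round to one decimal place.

Total contribution margin = 6,980 × $93.43 = $652,141.40.
EBIT = $652,141.40 − $214,300 = $437,841.40.
Interest = $207,290.00, so EBIT − I = $230,551.40.
Degree of combined leverage = contribution ÷ (EBIT − I) = $652,141.40 ÷ $230,551.40 = 2.8286.
EPS therefore changes by 2.8286 × (+20.3%) = +57.4%.

+57.4%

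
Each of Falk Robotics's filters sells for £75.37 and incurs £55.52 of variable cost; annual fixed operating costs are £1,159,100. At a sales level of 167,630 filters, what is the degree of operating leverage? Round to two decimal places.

1.53

At 167,630 units, contribution = 167,630 × £19.85 = £3,327,455.50.
Operating income = contribution − fixed costs = £3,327,455.50 − £1,159,100 = £2,168,355.50.
DOL = contribution ÷ EBIT = £3,327,455.50 ÷ £2,168,355.50 = 1.5346.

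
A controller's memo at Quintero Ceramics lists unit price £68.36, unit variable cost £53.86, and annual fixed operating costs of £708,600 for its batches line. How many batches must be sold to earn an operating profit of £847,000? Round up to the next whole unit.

Each unit contributes £68.36 − £53.86 = £14.50.
Units = (FC + target) / CM = (£708,600 + £847,000) / £14.50 = 107,282.76, so 107,283 batches.

107,283 batches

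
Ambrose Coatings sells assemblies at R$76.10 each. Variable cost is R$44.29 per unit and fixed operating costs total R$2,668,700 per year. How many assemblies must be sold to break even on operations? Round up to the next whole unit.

83,896 assemblies

Unit CM = price − variable cost = R$76.10 − R$44.29 = R$31.81.
Break-even volume = fixed costs ÷ CM per unit = R$2,668,700 ÷ R$31.81 = 83,895.00, so 83,896 assemblies.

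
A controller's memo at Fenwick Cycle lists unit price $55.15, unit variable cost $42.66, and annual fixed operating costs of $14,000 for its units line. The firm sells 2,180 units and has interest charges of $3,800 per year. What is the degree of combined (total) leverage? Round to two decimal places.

2.89

Contribution at this volume is 2,180 × $12.49 = $27,228.20.
Subtracting fixed costs: EBIT = $27,228.20 − $14,000 = $13,228.20. Interest = $3,800.00, so EBIT − I = $9,428.20.
Degree of total leverage = total CM / (EBIT − interest) = $27,228.20 / $9,428.20 = 2.8880.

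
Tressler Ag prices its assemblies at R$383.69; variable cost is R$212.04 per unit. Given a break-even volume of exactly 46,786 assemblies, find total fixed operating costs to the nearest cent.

R$8,030,816.90

Contribution margin per unit = R$383.69 − R$212.04 = R$171.65.
Since BE = FC / CM, FC = 46,786 × R$171.65 = R$8,030,816.90.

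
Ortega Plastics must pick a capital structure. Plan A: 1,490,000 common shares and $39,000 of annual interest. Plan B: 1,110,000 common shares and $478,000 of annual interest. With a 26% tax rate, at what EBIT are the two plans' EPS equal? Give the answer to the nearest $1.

$1,760,342

At indifference, (EBIT − 39,000)(1 − t)/1,490,000 = (EBIT − 478,000)(1 − t)/1,110,000.
Cancelling (1 − t) and cross-multiplying: 1,110,000·(EBIT − 39,000) = 1,490,000·(EBIT − 478,000).
Solving, EBIT = (478,000·1,490,000 − 39,000·1,110,000) / (1,490,000 − 1,110,000) = 668,930,000,000 / 380,000 = 1,760,342.11.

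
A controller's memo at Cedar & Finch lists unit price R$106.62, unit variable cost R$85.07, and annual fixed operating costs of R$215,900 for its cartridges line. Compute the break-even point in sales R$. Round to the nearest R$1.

Contribution margin per unit = R$106.62 − R$85.07 = R$21.55, a CM ratio of R$21.55 ÷ R$106.62 = 0.2021.
Break-even sales = FC ÷ CM ratio = R$215,900 × R$106.62 / R$21.55 = R$1,068,179.

R$1,068,179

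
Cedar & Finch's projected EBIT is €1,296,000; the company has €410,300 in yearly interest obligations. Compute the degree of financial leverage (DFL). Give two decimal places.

1.46

Annual interest charges come to €410,300.00.
DFL = EBIT ÷ (EBIT − I) = €1,296,000 ÷ (€1,296,000 − €410,300.00) = €1,296,000 ÷ €885,700.00 = 1.4632.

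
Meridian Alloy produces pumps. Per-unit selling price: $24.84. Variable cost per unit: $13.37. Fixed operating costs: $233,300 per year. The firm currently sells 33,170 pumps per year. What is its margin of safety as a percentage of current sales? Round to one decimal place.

38.7%

Each unit contributes $24.84 − $13.37 = $11.47. Break-even units = $233,300 ÷ $11.47 = 20,340.02; break-even revenue = 20,340.02 × $24.84 = $505,246.03.
Actual sales revenue = 33,170 × $24.84 = $823,942.80.
Margin of safety = ($823,942.80 − $505,246.03) ÷ $823,942.80 = 38.7%.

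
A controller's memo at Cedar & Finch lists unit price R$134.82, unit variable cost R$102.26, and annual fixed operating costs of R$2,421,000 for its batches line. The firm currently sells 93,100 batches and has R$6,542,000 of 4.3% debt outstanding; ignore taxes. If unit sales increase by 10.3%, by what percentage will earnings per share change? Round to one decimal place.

+94.9%

Contribution at this volume is 93,100 × R$32.56 = R$3,031,336.00.
Subtracting fixed costs: EBIT = R$3,031,336.00 − R$2,421,000 = R$610,336.00.
After interest of R$281,306.00, pre-tax earnings = R$329,030.00.
DCL = total CM / (EBIT − I) = R$3,031,336.00 / R$329,030.00 = 9.2129.
EPS therefore changes by 9.2129 × (+10.3%) = +94.9%.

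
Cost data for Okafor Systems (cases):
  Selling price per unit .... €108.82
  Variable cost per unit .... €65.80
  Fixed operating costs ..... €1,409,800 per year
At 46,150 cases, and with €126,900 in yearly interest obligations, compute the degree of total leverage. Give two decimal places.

4.42

Total contribution margin = 46,150 × €43.02 = €1,985,373.00.
EBIT = €1,985,373.00 − €1,409,800 = €575,573.00. Interest = €126,900.00.
DOL = €1,985,373.00 ÷ €575,573.00 = 3.4494; DFL = €575,573.00 ÷ €448,673.00 = 1.2828.
Combined leverage = 3.4494 × 1.2828 = 4.4249.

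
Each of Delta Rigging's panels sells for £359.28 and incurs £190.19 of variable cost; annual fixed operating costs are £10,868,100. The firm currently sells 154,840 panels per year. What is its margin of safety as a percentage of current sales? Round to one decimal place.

58.5%

Contribution margin per unit = £359.28 − £190.19 = £169.09. Break-even units = £10,868,100 ÷ £169.09 = 64,274.06; break-even revenue = 64,274.06 × £359.28 = £23,092,382.57.
Current sales = 154,840 × £359.28 = £55,630,915.20.
Margin of safety = (£55,630,915.20 − £23,092,382.57) ÷ £55,630,915.20 = 58.5%.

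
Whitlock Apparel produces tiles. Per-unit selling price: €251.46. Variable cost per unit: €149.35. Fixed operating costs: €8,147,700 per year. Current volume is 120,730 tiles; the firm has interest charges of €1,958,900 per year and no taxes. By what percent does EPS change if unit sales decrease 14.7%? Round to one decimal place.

-81.6%

At 120,730 units, contribution = 120,730 × €102.11 = €12,327,740.30.
EBIT = €12,327,740.30 − €8,147,700 = €4,180,040.30.
Interest = €1,958,900.00, so EBIT − I = €2,221,140.30.
DCL = total CM / (EBIT − I) = €12,327,740.30 / €2,221,140.30 = 5.5502.
EPS therefore changes by 5.5502 × (-14.7%) = -81.6%.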